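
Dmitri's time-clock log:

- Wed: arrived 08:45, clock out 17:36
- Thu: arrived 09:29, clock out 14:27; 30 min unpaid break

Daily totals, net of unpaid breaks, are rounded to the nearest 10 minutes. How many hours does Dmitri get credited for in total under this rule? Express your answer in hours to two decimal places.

Wed: 08:45–17:36 = 8 h 51 min → rounds to 8 h 50 min
Thu: 09:29–14:27 = 4 h 58 min − 30 min = 4 h 28 min → rounds to 4 h 30 min
Total credited: 13 h 20 min.

13.33 hours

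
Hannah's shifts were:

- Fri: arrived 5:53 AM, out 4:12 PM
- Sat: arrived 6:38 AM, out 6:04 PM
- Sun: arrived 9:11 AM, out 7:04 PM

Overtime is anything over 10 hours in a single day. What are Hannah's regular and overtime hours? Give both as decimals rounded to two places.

Regular 29.88 hours, overtime 1.75 hours

Fri: 5:53 AM–4:12 PM = 10 h 19 min
Sat: 6:38 AM–6:04 PM = 11 h 26 min
Sun: 9:11 AM–7:04 PM = 9 h 53 min
Fri reg 10 h 0 min / OT 0 h 19 min; Sat reg 10 h 0 min / OT 1 h 26 min; Sun reg 9 h 53 min / OT 0 h 0 min.
Totals: regular 29 h 53 min, overtime 1 h 45 min.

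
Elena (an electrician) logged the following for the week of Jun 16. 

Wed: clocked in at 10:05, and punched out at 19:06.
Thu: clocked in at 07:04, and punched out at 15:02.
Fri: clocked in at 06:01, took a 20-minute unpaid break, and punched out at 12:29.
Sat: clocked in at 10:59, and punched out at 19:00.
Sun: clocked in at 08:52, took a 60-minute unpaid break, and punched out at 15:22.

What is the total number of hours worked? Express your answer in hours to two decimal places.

36.63 hours

Wed: 10:05–19:06 = 9 h 1 min
Thu: 07:04–15:02 = 7 h 58 min
Fri: 06:01–12:29 = 6 h 28 min; less 20 min break → 6 h 8 min
Sat: 10:59–19:00 = 8 h 1 min
Sun: 08:52–15:22 = 6 h 30 min; less 60 min break → 5 h 30 min
Total: 9 h 1 min + 7 h 58 min + 6 h 8 min + 8 h 1 min + 5 h 30 min = 36 h 38 min.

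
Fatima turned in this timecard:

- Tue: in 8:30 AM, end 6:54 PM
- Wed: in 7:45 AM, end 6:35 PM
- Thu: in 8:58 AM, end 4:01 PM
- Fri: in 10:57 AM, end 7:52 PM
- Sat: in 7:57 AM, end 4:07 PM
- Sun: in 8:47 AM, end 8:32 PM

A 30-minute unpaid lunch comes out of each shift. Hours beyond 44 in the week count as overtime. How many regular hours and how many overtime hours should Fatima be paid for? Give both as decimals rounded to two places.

Regular 44.00 hours, overtime 10.12 hours

Tue: 8:30 AM–6:54 PM = 10 h 24 min; less 30 min break → 9 h 54 min
Wed: 7:45 AM–6:35 PM = 10 h 50 min; less 30 min break → 10 h 20 min
Thu: 8:58 AM–4:01 PM = 7 h 3 min; less 30 min break → 6 h 33 min
Fri: 10:57 AM–7:52 PM = 8 h 55 min; less 30 min break → 8 h 25 min
Sat: 7:57 AM–4:07 PM = 8 h 10 min; less 30 min break → 7 h 40 min
Sun: 8:47 AM–8:32 PM = 11 h 45 min; less 30 min break → 11 h 15 min
Total worked: 54 h 7 min = 54.12 h.
Threshold 44 h → overtime 10 h 7 min, regular 44 h 0 min.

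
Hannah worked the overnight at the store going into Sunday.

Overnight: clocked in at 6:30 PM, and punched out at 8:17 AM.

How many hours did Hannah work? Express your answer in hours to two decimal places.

Overnight: 6:30 PM → midnight = 5 h 30 min; midnight → 8:17 AM = 8 h 17 min; span 13 h 47 min

13.78 hours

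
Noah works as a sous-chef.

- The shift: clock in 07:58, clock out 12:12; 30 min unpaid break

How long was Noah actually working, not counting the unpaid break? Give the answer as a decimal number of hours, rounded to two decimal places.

The shift: 07:58–12:12 = 4 h 14 min; less 30 min break → 3 h 44 min

3.73 hours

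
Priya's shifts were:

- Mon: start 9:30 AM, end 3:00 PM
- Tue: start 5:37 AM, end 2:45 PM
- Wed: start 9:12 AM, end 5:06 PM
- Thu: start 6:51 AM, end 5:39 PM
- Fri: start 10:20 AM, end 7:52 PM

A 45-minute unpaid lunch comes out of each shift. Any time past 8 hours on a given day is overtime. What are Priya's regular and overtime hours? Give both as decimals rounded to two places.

Mon: 9:30 AM–3:00 PM = 5 h 30 min; less 45 min break → 4 h 45 min
Tue: 5:37 AM–2:45 PM = 9 h 8 min; less 45 min break → 8 h 23 min
Wed: 9:12 AM–5:06 PM = 7 h 54 min; less 45 min break → 7 h 9 min
Thu: 6:51 AM–5:39 PM = 10 h 48 min; less 45 min break → 10 h 3 min
Fri: 10:20 AM–7:52 PM = 9 h 32 min; less 45 min break → 8 h 47 min
Mon reg 4 h 45 min / OT 0 h 0 min; Tue reg 8 h 0 min / OT 0 h 23 min; Wed reg 7 h 9 min / OT 0 h 0 min; Thu reg 8 h 0 min / OT 2 h 3 min; Fri reg 8 h 0 min / OT 0 h 47 min.
Totals: regular 35 h 54 min, overtime 3 h 13 min.

Regular 35.90 hours, overtime 3.22 hours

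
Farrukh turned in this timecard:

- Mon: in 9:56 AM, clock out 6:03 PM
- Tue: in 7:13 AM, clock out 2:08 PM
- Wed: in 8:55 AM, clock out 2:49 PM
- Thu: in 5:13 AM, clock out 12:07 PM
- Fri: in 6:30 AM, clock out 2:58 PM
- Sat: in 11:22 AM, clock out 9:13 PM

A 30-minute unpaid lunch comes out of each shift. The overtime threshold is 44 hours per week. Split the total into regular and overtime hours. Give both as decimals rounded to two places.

Regular 43.15 hours, overtime 0.00 hours

Mon: 9:56 AM–6:03 PM = 8 h 7 min; less 30 min break → 7 h 37 min
Tue: 7:13 AM–2:08 PM = 6 h 55 min; less 30 min break → 6 h 25 min
Wed: 8:55 AM–2:49 PM = 5 h 54 min; less 30 min break → 5 h 24 min
Thu: 5:13 AM–12:07 PM = 6 h 54 min; less 30 min break → 6 h 24 min
Fri: 6:30 AM–2:58 PM = 8 h 28 min; less 30 min break → 7 h 58 min
Sat: 11:22 AM–9:13 PM = 9 h 51 min; less 30 min break → 9 h 21 min
Total worked: 43 h 9 min = 43.15 h.
Threshold 44 h → overtime 0 h 0 min, regular 43 h 9 min.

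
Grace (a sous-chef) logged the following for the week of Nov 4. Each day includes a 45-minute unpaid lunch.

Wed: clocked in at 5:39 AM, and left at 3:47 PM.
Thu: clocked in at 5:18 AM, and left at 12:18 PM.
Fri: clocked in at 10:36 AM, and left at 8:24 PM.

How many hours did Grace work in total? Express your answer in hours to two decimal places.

24.68 hours

Wed: 5:39 AM–3:47 PM = 10 h 8 min; less 45 min break → 9 h 23 min
Thu: 5:18 AM–12:18 PM = 7 h 0 min; less 45 min break → 6 h 15 min
Fri: 10:36 AM–8:24 PM = 9 h 48 min; less 45 min break → 9 h 3 min
Total: 9 h 23 min + 6 h 15 min + 9 h 3 min = 24 h 41 min.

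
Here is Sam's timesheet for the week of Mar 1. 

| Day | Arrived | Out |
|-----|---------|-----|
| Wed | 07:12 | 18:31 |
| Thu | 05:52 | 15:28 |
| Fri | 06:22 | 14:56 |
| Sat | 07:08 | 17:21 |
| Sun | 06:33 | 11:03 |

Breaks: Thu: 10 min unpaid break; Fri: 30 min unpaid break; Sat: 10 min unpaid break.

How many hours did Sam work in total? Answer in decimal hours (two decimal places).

43.37 hours

Wed: 07:12–18:31 = 11 h 19 min
Thu: 05:52–15:28 = 9 h 36 min; less 10 min break → 9 h 26 min
Fri: 06:22–14:56 = 8 h 34 min; less 30 min break → 8 h 4 min
Sat: 07:08–17:21 = 10 h 13 min; less 10 min break → 10 h 3 min
Sun: 06:33–11:03 = 4 h 30 min
Total: 11 h 19 min + 9 h 26 min + 8 h 4 min + 10 h 3 min + 4 h 30 min = 43 h 22 min.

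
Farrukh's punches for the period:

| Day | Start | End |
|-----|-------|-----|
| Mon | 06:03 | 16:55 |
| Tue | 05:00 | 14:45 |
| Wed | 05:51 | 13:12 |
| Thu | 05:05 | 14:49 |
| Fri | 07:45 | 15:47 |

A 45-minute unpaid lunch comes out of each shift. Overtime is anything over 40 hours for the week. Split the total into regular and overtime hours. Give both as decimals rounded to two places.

Regular 40.00 hours, overtime 1.98 hours

Mon: 06:03–16:55 = 10 h 52 min; less 45 min break → 10 h 7 min
Tue: 05:00–14:45 = 9 h 45 min; less 45 min break → 9 h 0 min
Wed: 05:51–13:12 = 7 h 21 min; less 45 min break → 6 h 36 min
Thu: 05:05–14:49 = 9 h 44 min; less 45 min break → 8 h 59 min
Fri: 07:45–15:47 = 8 h 2 min; less 45 min break → 7 h 17 min
Total worked: 41 h 59 min = 41.98 h.
Threshold 40 h → overtime 1 h 59 min, regular 40 h 0 min.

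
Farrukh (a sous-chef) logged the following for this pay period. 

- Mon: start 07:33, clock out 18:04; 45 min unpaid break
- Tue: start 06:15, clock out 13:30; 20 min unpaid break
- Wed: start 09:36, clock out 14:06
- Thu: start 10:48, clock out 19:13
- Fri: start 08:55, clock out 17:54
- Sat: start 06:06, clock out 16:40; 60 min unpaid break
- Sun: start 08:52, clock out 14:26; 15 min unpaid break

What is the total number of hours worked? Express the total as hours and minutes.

Mon: 07:33–18:04 = 10 h 31 min; less 45 min break → 9 h 46 min
Tue: 06:15–13:30 = 7 h 15 min; less 20 min break → 6 h 55 min
Wed: 09:36–14:06 = 4 h 30 min
Thu: 10:48–19:13 = 8 h 25 min
Fri: 08:55–17:54 = 8 h 59 min
Sat: 06:06–16:40 = 10 h 34 min; less 60 min break → 9 h 34 min
Sun: 08:52–14:26 = 5 h 34 min; less 15 min break → 5 h 19 min
Total: 9 h 46 min + 6 h 55 min + 4 h 30 min + 8 h 25 min + 8 h 59 min + 9 h 34 min + 5 h 19 min = 53 h 28 min.

53 h 28 min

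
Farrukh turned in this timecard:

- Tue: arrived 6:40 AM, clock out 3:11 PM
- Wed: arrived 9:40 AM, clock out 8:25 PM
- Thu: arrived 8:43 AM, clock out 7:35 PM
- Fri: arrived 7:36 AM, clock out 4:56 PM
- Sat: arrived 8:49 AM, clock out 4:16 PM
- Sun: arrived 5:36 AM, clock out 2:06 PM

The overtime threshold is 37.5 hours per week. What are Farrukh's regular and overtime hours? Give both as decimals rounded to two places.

Tue: 6:40 AM–3:11 PM = 8 h 31 min
Wed: 9:40 AM–8:25 PM = 10 h 45 min
Thu: 8:43 AM–7:35 PM = 10 h 52 min
Fri: 7:36 AM–4:56 PM = 9 h 20 min
Sat: 8:49 AM–4:16 PM = 7 h 27 min
Sun: 5:36 AM–2:06 PM = 8 h 30 min
Total worked: 55 h 25 min = 55.42 h.
Threshold 37.5 h → overtime 17 h 55 min, regular 37 h 30 min.

Regular 37.50 hours, overtime 17.92 hours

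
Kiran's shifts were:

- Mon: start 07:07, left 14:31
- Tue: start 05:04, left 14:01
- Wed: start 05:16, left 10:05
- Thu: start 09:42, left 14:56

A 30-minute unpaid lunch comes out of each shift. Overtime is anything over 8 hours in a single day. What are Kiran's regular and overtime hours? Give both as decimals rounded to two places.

Regular 23.95 hours, overtime 0.45 hours

Mon: 07:07–14:31 = 7 h 24 min; less 30 min break → 6 h 54 min
Tue: 05:04–14:01 = 8 h 57 min; less 30 min break → 8 h 27 min
Wed: 05:16–10:05 = 4 h 49 min; less 30 min break → 4 h 19 min
Thu: 09:42–14:56 = 5 h 14 min; less 30 min break → 4 h 44 min
Mon reg 6 h 54 min / OT 0 h 0 min; Tue reg 8 h 0 min / OT 0 h 27 min; Wed reg 4 h 19 min / OT 0 h 0 min; Thu reg 4 h 44 min / OT 0 h 0 min.
Totals: regular 23 h 57 min, overtime 0 h 27 min.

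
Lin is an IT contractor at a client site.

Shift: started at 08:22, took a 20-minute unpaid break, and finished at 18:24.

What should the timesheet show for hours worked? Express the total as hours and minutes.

9 h 42 min

Shift: 08:22–18:24 = 10 h 2 min; less 20 min break → 9 h 42 min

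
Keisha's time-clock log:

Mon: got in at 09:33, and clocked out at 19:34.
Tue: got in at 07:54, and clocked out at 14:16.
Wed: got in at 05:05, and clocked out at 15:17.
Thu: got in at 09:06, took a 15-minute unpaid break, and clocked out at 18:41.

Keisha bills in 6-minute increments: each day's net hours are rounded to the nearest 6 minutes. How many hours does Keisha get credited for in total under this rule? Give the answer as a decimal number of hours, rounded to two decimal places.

35.90 hours

Mon: 09:33–19:34 = 10 h 1 min → rounds to 10 h 0 min
Tue: 07:54–14:16 = 6 h 22 min → rounds to 6 h 24 min
Wed: 05:05–15:17 = 10 h 12 min → rounds to 10 h 12 min
Thu: 09:06–18:41 = 9 h 35 min − 15 min = 9 h 20 min → rounds to 9 h 18 min
Total credited: 35 h 54 min.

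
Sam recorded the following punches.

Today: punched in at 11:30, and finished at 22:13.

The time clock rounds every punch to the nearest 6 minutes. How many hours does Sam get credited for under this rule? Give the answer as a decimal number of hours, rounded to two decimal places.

10.70 hours

Today: in 11:30→11:30, out 22:13→22:12; 10 h 42 min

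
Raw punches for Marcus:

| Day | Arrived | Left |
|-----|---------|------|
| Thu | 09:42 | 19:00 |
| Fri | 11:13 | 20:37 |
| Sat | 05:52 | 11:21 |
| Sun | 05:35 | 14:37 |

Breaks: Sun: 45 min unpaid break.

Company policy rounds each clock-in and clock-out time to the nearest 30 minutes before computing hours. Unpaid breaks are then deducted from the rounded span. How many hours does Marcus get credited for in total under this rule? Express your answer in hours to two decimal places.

Thu: in 09:42→09:30, out 19:00→19:00; 9 h 30 min
Fri: in 11:13→11:00, out 20:37→20:30; 9 h 30 min
Sat: in 05:52→06:00, out 11:21→11:30; 5 h 30 min
Sun: in 05:35→05:30, out 14:37→14:30; 9 h 0 min − 45 min = 8 h 15 min
Total credited: 32 h 45 min.

32.75 hours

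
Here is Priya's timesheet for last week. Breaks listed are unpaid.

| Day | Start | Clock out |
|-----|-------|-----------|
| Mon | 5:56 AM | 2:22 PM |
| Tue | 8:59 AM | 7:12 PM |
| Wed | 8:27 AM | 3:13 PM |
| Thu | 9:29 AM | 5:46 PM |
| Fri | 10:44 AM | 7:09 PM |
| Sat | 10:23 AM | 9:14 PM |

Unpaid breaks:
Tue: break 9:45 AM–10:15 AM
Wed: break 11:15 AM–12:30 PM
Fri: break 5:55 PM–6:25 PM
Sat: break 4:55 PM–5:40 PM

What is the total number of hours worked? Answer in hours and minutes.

49 h 58 min

Mon: 5:56 AM–2:22 PM = 8 h 26 min
Tue: 8:59 AM–7:12 PM = 10 h 13 min; less 30 min break → 9 h 43 min
Wed: 8:27 AM–3:13 PM = 6 h 46 min; less 75 min break → 5 h 31 min
Thu: 9:29 AM–5:46 PM = 8 h 17 min
Fri: 10:44 AM–7:09 PM = 8 h 25 min; less 30 min break → 7 h 55 min
Sat: 10:23 AM–9:14 PM = 10 h 51 min; less 45 min break → 10 h 6 min
Total: 8 h 26 min + 9 h 43 min + 5 h 31 min + 8 h 17 min + 7 h 55 min + 10 h 6 min = 49 h 58 min.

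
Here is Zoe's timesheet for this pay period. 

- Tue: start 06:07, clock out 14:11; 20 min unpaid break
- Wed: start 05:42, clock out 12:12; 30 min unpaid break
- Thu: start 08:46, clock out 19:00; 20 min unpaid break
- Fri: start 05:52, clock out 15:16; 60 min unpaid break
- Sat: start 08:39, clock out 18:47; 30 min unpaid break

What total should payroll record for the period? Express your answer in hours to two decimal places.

Tue: 06:07–14:11 = 8 h 4 min; less 20 min break → 7 h 44 min
Wed: 05:42–12:12 = 6 h 30 min; less 30 min break → 6 h 0 min
Thu: 08:46–19:00 = 10 h 14 min; less 20 min break → 9 h 54 min
Fri: 05:52–15:16 = 9 h 24 min; less 60 min break → 8 h 24 min
Sat: 08:39–18:47 = 10 h 8 min; less 30 min break → 9 h 38 min
Total: 7 h 44 min + 6 h 0 min + 9 h 54 min + 8 h 24 min + 9 h 38 min = 41 h 40 min.

41.67 hours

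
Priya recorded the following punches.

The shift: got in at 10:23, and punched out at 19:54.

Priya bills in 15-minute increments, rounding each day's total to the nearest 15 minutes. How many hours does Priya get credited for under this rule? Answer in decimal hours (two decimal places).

The shift: 10:23–19:54 = 9 h 31 min → rounds to 9 h 30 min

9.50 hours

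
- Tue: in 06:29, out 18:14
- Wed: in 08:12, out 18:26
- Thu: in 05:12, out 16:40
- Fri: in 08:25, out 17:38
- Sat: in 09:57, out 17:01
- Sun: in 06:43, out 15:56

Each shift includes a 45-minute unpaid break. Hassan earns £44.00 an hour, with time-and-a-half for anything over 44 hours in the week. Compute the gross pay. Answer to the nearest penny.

Tue: 06:29–18:14 = 11 h 45 min; less 45 min break → 11 h 0 min
Wed: 08:12–18:26 = 10 h 14 min; less 45 min break → 9 h 29 min
Thu: 05:12–16:40 = 11 h 28 min; less 45 min break → 10 h 43 min
Fri: 08:25–17:38 = 9 h 13 min; less 45 min break → 8 h 28 min
Sat: 09:57–17:01 = 7 h 4 min; less 45 min break → 6 h 19 min
Sun: 06:43–15:56 = 9 h 13 min; less 45 min break → 8 h 28 min
Total worked: 54 h 27 min = 3267 min.
Regular 44 h 0 min = 2640 min at £44.00/h; overtime 10 h 27 min = 627 min at £66.00/h.
Pay = (2640 × £44.00 + 627 × £66.00) ÷ 60 = £2625.70.

£2625.70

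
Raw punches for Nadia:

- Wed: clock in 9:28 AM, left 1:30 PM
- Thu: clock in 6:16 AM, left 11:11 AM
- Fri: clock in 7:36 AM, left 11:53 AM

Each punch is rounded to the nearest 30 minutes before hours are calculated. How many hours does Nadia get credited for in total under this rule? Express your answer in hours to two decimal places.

Wed: in 9:28 AM→9:30 AM, out 1:30 PM→1:30 PM; 4 h 0 min
Thu: in 6:16 AM→6:30 AM, out 11:11 AM→11:00 AM; 4 h 30 min
Fri: in 7:36 AM→7:30 AM, out 11:53 AM→12:00 PM; 4 h 30 min
Total credited: 13 h 0 min.

13.00 hours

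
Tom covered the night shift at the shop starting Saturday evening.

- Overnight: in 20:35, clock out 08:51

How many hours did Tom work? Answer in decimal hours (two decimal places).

Overnight: 20:35 → midnight = 3 h 25 min; midnight → 08:51 = 8 h 51 min; span 12 h 16 min

12.27 hours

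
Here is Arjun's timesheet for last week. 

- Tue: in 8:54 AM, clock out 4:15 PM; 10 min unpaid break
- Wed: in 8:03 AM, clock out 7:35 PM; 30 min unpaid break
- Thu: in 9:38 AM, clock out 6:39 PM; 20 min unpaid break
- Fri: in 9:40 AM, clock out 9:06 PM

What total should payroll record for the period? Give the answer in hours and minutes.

38 h 20 min

Tue: 8:54 AM–4:15 PM = 7 h 21 min; less 10 min break → 7 h 11 min
Wed: 8:03 AM–7:35 PM = 11 h 32 min; less 30 min break → 11 h 2 min
Thu: 9:38 AM–6:39 PM = 9 h 1 min; less 20 min break → 8 h 41 min
Fri: 9:40 AM–9:06 PM = 11 h 26 min
Total: 7 h 11 min + 11 h 2 min + 8 h 41 min + 11 h 26 min = 38 h 20 min.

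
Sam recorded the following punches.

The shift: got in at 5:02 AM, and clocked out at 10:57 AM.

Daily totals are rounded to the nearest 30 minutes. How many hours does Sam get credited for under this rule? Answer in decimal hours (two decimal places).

6.00 hours

The shift: 5:02 AM–10:57 AM = 5 h 55 min → rounds to 6 h 0 min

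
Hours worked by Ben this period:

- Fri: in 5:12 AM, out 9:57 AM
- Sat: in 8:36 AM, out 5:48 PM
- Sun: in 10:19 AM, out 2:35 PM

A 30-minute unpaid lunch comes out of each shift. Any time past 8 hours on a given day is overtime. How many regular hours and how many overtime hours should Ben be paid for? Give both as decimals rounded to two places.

Regular 16.02 hours, overtime 0.70 hours

Fri: 5:12 AM–9:57 AM = 4 h 45 min; less 30 min break → 4 h 15 min
Sat: 8:36 AM–5:48 PM = 9 h 12 min; less 30 min break → 8 h 42 min
Sun: 10:19 AM–2:35 PM = 4 h 16 min; less 30 min break → 3 h 46 min
Fri reg 4 h 15 min / OT 0 h 0 min; Sat reg 8 h 0 min / OT 0 h 42 min; Sun reg 3 h 46 min / OT 0 h 0 min.
Totals: regular 16 h 1 min, overtime 0 h 42 min.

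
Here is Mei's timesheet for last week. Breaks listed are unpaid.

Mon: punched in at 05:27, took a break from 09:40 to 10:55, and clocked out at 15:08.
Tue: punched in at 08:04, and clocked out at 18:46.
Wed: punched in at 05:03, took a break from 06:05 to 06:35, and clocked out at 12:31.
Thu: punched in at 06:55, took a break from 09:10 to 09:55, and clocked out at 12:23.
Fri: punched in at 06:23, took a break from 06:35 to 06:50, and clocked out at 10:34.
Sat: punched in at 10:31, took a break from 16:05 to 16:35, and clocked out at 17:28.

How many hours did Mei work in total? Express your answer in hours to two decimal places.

41.20 hours

Mon: 05:27–15:08 = 9 h 41 min; less 75 min break → 8 h 26 min
Tue: 08:04–18:46 = 10 h 42 min
Wed: 05:03–12:31 = 7 h 28 min; less 30 min break → 6 h 58 min
Thu: 06:55–12:23 = 5 h 28 min; less 45 min break → 4 h 43 min
Fri: 06:23–10:34 = 4 h 11 min; less 15 min break → 3 h 56 min
Sat: 10:31–17:28 = 6 h 57 min; less 30 min break → 6 h 27 min
Total: 8 h 26 min + 10 h 42 min + 6 h 58 min + 4 h 43 min + 3 h 56 min + 6 h 27 min = 41 h 12 min.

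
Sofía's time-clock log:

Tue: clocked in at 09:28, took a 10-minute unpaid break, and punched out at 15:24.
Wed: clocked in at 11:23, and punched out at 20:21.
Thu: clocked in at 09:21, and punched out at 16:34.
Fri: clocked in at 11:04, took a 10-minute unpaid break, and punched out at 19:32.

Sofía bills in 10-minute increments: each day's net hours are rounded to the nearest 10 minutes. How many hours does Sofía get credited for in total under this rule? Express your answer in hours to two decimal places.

Tue: 09:28–15:24 = 5 h 56 min − 10 min = 5 h 46 min → rounds to 5 h 50 min
Wed: 11:23–20:21 = 8 h 58 min → rounds to 9 h 0 min
Thu: 09:21–16:34 = 7 h 13 min → rounds to 7 h 10 min
Fri: 11:04–19:32 = 8 h 28 min − 10 min = 8 h 18 min → rounds to 8 h 20 min
Total credited: 30 h 20 min.

30.33 hours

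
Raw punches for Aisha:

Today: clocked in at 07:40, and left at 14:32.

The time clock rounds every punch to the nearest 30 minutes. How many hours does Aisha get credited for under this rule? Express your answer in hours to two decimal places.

Today: in 07:40→07:30, out 14:32→14:30; 7 h 0 min

7.00 hours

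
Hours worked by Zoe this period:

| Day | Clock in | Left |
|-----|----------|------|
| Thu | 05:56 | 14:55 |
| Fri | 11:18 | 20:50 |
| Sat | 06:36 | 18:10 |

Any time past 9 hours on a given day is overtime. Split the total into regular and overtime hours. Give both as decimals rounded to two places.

Thu: 05:56–14:55 = 8 h 59 min
Fri: 11:18–20:50 = 9 h 32 min
Sat: 06:36–18:10 = 11 h 34 min
Thu reg 8 h 59 min / OT 0 h 0 min; Fri reg 9 h 0 min / OT 0 h 32 min; Sat reg 9 h 0 min / OT 2 h 34 min.
Totals: regular 26 h 59 min, overtime 3 h 6 min.

Regular 26.98 hours, overtime 3.10 hours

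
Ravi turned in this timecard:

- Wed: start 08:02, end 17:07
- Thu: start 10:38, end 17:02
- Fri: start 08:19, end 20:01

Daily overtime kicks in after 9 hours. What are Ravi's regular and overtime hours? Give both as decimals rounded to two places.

Regular 24.40 hours, overtime 2.78 hours

Wed: 08:02–17:07 = 9 h 5 min
Thu: 10:38–17:02 = 6 h 24 min
Fri: 08:19–20:01 = 11 h 42 min
Wed reg 9 h 0 min / OT 0 h 5 min; Thu reg 6 h 24 min / OT 0 h 0 min; Fri reg 9 h 0 min / OT 2 h 42 min.
Totals: regular 24 h 24 min, overtime 2 h 47 min.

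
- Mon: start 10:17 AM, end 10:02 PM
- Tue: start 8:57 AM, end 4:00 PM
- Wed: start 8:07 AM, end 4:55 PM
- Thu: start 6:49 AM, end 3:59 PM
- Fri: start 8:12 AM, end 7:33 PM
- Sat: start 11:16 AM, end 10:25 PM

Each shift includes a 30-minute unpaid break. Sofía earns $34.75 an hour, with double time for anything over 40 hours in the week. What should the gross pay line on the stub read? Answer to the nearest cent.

Mon: 10:17 AM–10:02 PM = 11 h 45 min; less 30 min break → 11 h 15 min
Tue: 8:57 AM–4:00 PM = 7 h 3 min; less 30 min break → 6 h 33 min
Wed: 8:07 AM–4:55 PM = 8 h 48 min; less 30 min break → 8 h 18 min
Thu: 6:49 AM–3:59 PM = 9 h 10 min; less 30 min break → 8 h 40 min
Fri: 8:12 AM–7:33 PM = 11 h 21 min; less 30 min break → 10 h 51 min
Sat: 11:16 AM–10:25 PM = 11 h 9 min; less 30 min break → 10 h 39 min
Total worked: 56 h 16 min = 3376 min.
Regular 40 h 0 min = 2400 min at $34.75/h; overtime 16 h 16 min = 976 min at $69.50/h.
Pay = (2400 × $34.75 + 976 × $69.50) ÷ 60 = $2520.53.

$2520.53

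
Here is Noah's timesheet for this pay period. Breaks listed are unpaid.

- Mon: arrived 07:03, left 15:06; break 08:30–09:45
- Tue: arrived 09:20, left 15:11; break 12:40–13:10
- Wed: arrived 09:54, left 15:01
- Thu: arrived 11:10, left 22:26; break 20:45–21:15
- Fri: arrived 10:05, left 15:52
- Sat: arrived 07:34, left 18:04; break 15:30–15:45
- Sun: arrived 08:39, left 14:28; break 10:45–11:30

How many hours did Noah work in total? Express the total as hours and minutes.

49 h 8 min

Mon: 07:03–15:06 = 8 h 3 min; less 75 min break → 6 h 48 min
Tue: 09:20–15:11 = 5 h 51 min; less 30 min break → 5 h 21 min
Wed: 09:54–15:01 = 5 h 7 min
Thu: 11:10–22:26 = 11 h 16 min; less 30 min break → 10 h 46 min
Fri: 10:05–15:52 = 5 h 47 min
Sat: 07:34–18:04 = 10 h 30 min; less 15 min break → 10 h 15 min
Sun: 08:39–14:28 = 5 h 49 min; less 45 min break → 5 h 4 min
Total: 6 h 48 min + 5 h 21 min + 5 h 7 min + 10 h 46 min + 5 h 47 min + 10 h 15 min + 5 h 4 min = 49 h 8 min.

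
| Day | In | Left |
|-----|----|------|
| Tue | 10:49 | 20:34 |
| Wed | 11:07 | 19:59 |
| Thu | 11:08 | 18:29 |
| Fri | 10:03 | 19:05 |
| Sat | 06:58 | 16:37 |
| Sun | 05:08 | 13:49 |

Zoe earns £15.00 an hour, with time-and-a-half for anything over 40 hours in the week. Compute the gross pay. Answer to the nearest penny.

£900.00

Tue: 10:49–20:34 = 9 h 45 min
Wed: 11:07–19:59 = 8 h 52 min
Thu: 11:08–18:29 = 7 h 21 min
Fri: 10:03–19:05 = 9 h 2 min
Sat: 06:58–16:37 = 9 h 39 min
Sun: 05:08–13:49 = 8 h 41 min
Total worked: 53 h 20 min = 3200 min.
Regular 40 h 0 min = 2400 min at £15.00/h; overtime 13 h 20 min = 800 min at £22.50/h.
Pay = (2400 × £15.00 + 800 × £22.50) ÷ 60 = £900.00.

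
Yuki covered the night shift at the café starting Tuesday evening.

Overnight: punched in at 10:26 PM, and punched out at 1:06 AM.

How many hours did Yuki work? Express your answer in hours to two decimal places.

2.67 hours

Overnight: 10:26 PM → midnight = 1 h 34 min; midnight → 1:06 AM = 1 h 6 min; span 2 h 40 min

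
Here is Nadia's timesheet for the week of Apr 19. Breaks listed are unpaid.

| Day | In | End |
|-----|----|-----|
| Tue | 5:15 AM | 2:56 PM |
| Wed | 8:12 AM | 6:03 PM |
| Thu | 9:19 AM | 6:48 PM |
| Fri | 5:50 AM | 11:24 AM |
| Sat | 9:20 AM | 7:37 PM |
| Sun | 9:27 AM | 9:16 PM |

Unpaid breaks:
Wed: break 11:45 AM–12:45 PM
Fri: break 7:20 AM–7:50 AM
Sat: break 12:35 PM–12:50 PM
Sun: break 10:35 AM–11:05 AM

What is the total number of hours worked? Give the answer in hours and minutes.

54 h 26 min

Tue: 5:15 AM–2:56 PM = 9 h 41 min
Wed: 8:12 AM–6:03 PM = 9 h 51 min; less 60 min break → 8 h 51 min
Thu: 9:19 AM–6:48 PM = 9 h 29 min
Fri: 5:50 AM–11:24 AM = 5 h 34 min; less 30 min break → 5 h 4 min
Sat: 9:20 AM–7:37 PM = 10 h 17 min; less 15 min break → 10 h 2 min
Sun: 9:27 AM–9:16 PM = 11 h 49 min; less 30 min break → 11 h 19 min
Total: 9 h 41 min + 8 h 51 min + 9 h 29 min + 5 h 4 min + 10 h 2 min + 11 h 19 min = 54 h 26 min.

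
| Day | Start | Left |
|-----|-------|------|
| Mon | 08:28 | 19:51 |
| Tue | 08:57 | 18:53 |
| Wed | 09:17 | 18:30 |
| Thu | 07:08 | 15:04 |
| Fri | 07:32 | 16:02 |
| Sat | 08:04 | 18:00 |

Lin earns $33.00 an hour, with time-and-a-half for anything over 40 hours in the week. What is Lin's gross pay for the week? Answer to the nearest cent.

Mon: 08:28–19:51 = 11 h 23 min
Tue: 08:57–18:53 = 9 h 56 min
Wed: 09:17–18:30 = 9 h 13 min
Thu: 07:08–15:04 = 7 h 56 min
Fri: 07:32–16:02 = 8 h 30 min
Sat: 08:04–18:00 = 9 h 56 min
Total worked: 56 h 54 min = 3414 min.
Regular 40 h 0 min = 2400 min at $33.00/h; overtime 16 h 54 min = 1014 min at $49.50/h.
Pay = (2400 × $33.00 + 1014 × $49.50) ÷ 60 = $2156.55.

$2156.55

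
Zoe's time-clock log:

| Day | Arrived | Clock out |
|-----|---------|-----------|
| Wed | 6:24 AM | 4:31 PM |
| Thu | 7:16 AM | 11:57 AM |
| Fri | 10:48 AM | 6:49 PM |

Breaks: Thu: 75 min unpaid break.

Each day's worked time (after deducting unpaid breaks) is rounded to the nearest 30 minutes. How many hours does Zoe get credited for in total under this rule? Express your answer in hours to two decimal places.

21.50 hours

Wed: 6:24 AM–4:31 PM = 10 h 7 min → rounds to 10 h 0 min
Thu: 7:16 AM–11:57 AM = 4 h 41 min − 75 min = 3 h 26 min → rounds to 3 h 30 min
Fri: 10:48 AM–6:49 PM = 8 h 1 min → rounds to 8 h 0 min
Total credited: 21 h 30 min.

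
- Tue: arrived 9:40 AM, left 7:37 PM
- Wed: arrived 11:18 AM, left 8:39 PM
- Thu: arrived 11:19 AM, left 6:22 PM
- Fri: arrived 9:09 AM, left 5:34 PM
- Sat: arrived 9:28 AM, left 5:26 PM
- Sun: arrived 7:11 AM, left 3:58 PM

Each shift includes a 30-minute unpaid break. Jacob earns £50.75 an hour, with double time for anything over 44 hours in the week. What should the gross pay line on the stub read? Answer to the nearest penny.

£2691.44

Tue: 9:40 AM–7:37 PM = 9 h 57 min; less 30 min break → 9 h 27 min
Wed: 11:18 AM–8:39 PM = 9 h 21 min; less 30 min break → 8 h 51 min
Thu: 11:19 AM–6:22 PM = 7 h 3 min; less 30 min break → 6 h 33 min
Fri: 9:09 AM–5:34 PM = 8 h 25 min; less 30 min break → 7 h 55 min
Sat: 9:28 AM–5:26 PM = 7 h 58 min; less 30 min break → 7 h 28 min
Sun: 7:11 AM–3:58 PM = 8 h 47 min; less 30 min break → 8 h 17 min
Total worked: 48 h 31 min = 2911 min.
Regular 44 h 0 min = 2640 min at £50.75/h; overtime 4 h 31 min = 271 min at £101.50/h.
Pay = (2640 × £50.75 + 271 × £101.50) ÷ 60 = £2691.44.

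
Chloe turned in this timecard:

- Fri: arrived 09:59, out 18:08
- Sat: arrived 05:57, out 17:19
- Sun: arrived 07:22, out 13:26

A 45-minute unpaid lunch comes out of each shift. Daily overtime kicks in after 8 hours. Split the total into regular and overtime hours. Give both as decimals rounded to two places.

Regular 20.72 hours, overtime 2.62 hours

Fri: 09:59–18:08 = 8 h 9 min; less 45 min break → 7 h 24 min
Sat: 05:57–17:19 = 11 h 22 min; less 45 min break → 10 h 37 min
Sun: 07:22–13:26 = 6 h 4 min; less 45 min break → 5 h 19 min
Fri reg 7 h 24 min / OT 0 h 0 min; Sat reg 8 h 0 min / OT 2 h 37 min; Sun reg 5 h 19 min / OT 0 h 0 min.
Totals: regular 20 h 43 min, overtime 2 h 37 min.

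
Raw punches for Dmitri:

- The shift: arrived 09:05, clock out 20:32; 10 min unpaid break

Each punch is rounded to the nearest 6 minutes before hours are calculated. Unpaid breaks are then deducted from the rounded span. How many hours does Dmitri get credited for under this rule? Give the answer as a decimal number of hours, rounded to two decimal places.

The shift: in 09:05→09:06, out 20:32→20:30; 11 h 24 min − 10 min = 11 h 14 min

11.23 hours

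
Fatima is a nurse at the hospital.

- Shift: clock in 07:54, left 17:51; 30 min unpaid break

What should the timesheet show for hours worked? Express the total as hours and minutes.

Shift: 07:54–17:51 = 9 h 57 min; less 30 min break → 9 h 27 min

9 h 27 min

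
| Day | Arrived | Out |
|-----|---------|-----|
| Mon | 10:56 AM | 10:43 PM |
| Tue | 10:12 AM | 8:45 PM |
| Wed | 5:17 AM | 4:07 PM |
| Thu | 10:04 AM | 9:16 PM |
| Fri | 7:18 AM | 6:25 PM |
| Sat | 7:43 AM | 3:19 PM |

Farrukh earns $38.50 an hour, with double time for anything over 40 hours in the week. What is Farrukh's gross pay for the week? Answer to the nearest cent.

Mon: 10:56 AM–10:43 PM = 11 h 47 min
Tue: 10:12 AM–8:45 PM = 10 h 33 min
Wed: 5:17 AM–4:07 PM = 10 h 50 min
Thu: 10:04 AM–9:16 PM = 11 h 12 min
Fri: 7:18 AM–6:25 PM = 11 h 7 min
Sat: 7:43 AM–3:19 PM = 7 h 36 min
Total worked: 63 h 5 min = 3785 min.
Regular 40 h 0 min = 2400 min at $38.50/h; overtime 23 h 5 min = 1385 min at $77.00/h.
Pay = (2400 × $38.50 + 1385 × $77.00) ÷ 60 = $3317.42.

$3317.42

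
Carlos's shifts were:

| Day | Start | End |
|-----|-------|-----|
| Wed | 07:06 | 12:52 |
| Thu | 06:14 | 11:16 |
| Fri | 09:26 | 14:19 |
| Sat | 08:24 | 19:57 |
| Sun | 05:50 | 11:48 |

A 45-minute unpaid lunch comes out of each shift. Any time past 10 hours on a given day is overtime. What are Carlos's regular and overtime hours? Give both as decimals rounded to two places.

Wed: 07:06–12:52 = 5 h 46 min; less 45 min break → 5 h 1 min
Thu: 06:14–11:16 = 5 h 2 min; less 45 min break → 4 h 17 min
Fri: 09:26–14:19 = 4 h 53 min; less 45 min break → 4 h 8 min
Sat: 08:24–19:57 = 11 h 33 min; less 45 min break → 10 h 48 min
Sun: 05:50–11:48 = 5 h 58 min; less 45 min break → 5 h 13 min
Wed reg 5 h 1 min / OT 0 h 0 min; Thu reg 4 h 17 min / OT 0 h 0 min; Fri reg 4 h 8 min / OT 0 h 0 min; Sat reg 10 h 0 min / OT 0 h 48 min; Sun reg 5 h 13 min / OT 0 h 0 min.
Totals: regular 28 h 39 min, overtime 0 h 48 min.

Regular 28.65 hours, overtime 0.80 hours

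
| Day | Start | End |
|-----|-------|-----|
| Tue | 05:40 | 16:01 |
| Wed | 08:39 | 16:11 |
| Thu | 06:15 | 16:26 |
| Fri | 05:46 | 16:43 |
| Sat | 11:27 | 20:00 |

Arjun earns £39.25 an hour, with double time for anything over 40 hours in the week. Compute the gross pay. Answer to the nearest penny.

£2163.98

Tue: 05:40–16:01 = 10 h 21 min
Wed: 08:39–16:11 = 7 h 32 min
Thu: 06:15–16:26 = 10 h 11 min
Fri: 05:46–16:43 = 10 h 57 min
Sat: 11:27–20:00 = 8 h 33 min
Total worked: 47 h 34 min = 2854 min.
Regular 40 h 0 min = 2400 min at £39.25/h; overtime 7 h 34 min = 454 min at £78.50/h.
Pay = (2400 × £39.25 + 454 × £78.50) ÷ 60 = £2163.98.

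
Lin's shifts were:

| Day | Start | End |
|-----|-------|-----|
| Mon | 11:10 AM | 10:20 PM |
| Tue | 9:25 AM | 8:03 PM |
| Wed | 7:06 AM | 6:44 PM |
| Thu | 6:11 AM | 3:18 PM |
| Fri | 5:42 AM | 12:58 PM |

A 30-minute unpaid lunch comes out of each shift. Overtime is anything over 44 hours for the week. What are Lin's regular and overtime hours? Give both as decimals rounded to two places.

Regular 44.00 hours, overtime 3.32 hours

Mon: 11:10 AM–10:20 PM = 11 h 10 min; less 30 min break → 10 h 40 min
Tue: 9:25 AM–8:03 PM = 10 h 38 min; less 30 min break → 10 h 8 min
Wed: 7:06 AM–6:44 PM = 11 h 38 min; less 30 min break → 11 h 8 min
Thu: 6:11 AM–3:18 PM = 9 h 7 min; less 30 min break → 8 h 37 min
Fri: 5:42 AM–12:58 PM = 7 h 16 min; less 30 min break → 6 h 46 min
Total worked: 47 h 19 min = 47.32 h.
Threshold 44 h → overtime 3 h 19 min, regular 44 h 0 min.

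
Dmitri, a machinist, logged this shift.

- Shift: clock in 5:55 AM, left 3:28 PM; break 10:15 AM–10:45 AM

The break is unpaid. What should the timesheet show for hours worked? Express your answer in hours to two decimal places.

9.05 hours

Shift: 5:55 AM–3:28 PM = 9 h 33 min; less 30 min break → 9 h 3 min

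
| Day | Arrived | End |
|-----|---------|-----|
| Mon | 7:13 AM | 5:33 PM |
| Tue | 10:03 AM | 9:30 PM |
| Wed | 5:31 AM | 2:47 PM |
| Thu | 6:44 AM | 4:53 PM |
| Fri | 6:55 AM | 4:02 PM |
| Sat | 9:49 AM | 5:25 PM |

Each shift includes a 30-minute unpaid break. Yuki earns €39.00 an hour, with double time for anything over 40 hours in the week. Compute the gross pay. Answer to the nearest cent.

Mon: 7:13 AM–5:33 PM = 10 h 20 min; less 30 min break → 9 h 50 min
Tue: 10:03 AM–9:30 PM = 11 h 27 min; less 30 min break → 10 h 57 min
Wed: 5:31 AM–2:47 PM = 9 h 16 min; less 30 min break → 8 h 46 min
Thu: 6:44 AM–4:53 PM = 10 h 9 min; less 30 min break → 9 h 39 min
Fri: 6:55 AM–4:02 PM = 9 h 7 min; less 30 min break → 8 h 37 min
Sat: 9:49 AM–5:25 PM = 7 h 36 min; less 30 min break → 7 h 6 min
Total worked: 54 h 55 min = 3295 min.
Regular 40 h 0 min = 2400 min at €39.00/h; overtime 14 h 55 min = 895 min at €78.00/h.
Pay = (2400 × €39.00 + 895 × €78.00) ÷ 60 = €2723.50.

€2723.50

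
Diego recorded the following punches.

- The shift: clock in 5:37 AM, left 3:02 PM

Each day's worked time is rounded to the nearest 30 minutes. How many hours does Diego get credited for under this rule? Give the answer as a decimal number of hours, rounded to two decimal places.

9.50 hours

The shift: 5:37 AM–3:02 PM = 9 h 25 min → rounds to 9 h 30 min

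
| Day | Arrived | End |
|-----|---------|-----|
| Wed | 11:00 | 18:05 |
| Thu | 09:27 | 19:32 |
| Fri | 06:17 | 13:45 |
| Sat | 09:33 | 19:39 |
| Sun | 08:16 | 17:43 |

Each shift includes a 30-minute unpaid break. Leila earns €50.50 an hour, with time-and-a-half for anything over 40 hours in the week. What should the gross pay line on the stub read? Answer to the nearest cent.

Wed: 11:00–18:05 = 7 h 5 min; less 30 min break → 6 h 35 min
Thu: 09:27–19:32 = 10 h 5 min; less 30 min break → 9 h 35 min
Fri: 06:17–13:45 = 7 h 28 min; less 30 min break → 6 h 58 min
Sat: 09:33–19:39 = 10 h 6 min; less 30 min break → 9 h 36 min
Sun: 08:16–17:43 = 9 h 27 min; less 30 min break → 8 h 57 min
Total worked: 41 h 41 min = 2501 min.
Regular 40 h 0 min = 2400 min at €50.50/h; overtime 1 h 41 min = 101 min at €75.75/h.
Pay = (2400 × €50.50 + 101 × €75.75) ÷ 60 = €2147.51.

€2147.51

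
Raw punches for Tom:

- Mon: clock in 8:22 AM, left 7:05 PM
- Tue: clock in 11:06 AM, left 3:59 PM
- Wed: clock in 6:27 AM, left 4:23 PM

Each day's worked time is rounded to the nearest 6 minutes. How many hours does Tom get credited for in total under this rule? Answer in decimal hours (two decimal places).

25.50 hours

Mon: 8:22 AM–7:05 PM = 10 h 43 min → rounds to 10 h 42 min
Tue: 11:06 AM–3:59 PM = 4 h 53 min → rounds to 4 h 54 min
Wed: 6:27 AM–4:23 PM = 9 h 56 min → rounds to 9 h 54 min
Total credited: 25 h 30 min.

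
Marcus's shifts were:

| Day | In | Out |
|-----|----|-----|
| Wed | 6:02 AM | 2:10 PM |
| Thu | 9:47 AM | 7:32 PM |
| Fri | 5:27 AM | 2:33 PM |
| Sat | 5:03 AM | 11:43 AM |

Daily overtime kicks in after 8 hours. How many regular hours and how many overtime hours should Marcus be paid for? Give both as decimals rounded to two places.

Regular 30.67 hours, overtime 2.98 hours

Wed: 6:02 AM–2:10 PM = 8 h 8 min
Thu: 9:47 AM–7:32 PM = 9 h 45 min
Fri: 5:27 AM–2:33 PM = 9 h 6 min
Sat: 5:03 AM–11:43 AM = 6 h 40 min
Wed reg 8 h 0 min / OT 0 h 8 min; Thu reg 8 h 0 min / OT 1 h 45 min; Fri reg 8 h 0 min / OT 1 h 6 min; Sat reg 6 h 40 min / OT 0 h 0 min.
Totals: regular 30 h 40 min, overtime 2 h 59 min.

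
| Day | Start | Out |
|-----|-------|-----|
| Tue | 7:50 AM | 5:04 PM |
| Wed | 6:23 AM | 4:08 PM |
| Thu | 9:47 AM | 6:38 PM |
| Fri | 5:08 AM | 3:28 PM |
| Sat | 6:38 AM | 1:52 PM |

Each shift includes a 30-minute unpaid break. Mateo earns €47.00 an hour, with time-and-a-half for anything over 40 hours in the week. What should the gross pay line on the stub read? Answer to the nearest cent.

Tue: 7:50 AM–5:04 PM = 9 h 14 min; less 30 min break → 8 h 44 min
Wed: 6:23 AM–4:08 PM = 9 h 45 min; less 30 min break → 9 h 15 min
Thu: 9:47 AM–6:38 PM = 8 h 51 min; less 30 min break → 8 h 21 min
Fri: 5:08 AM–3:28 PM = 10 h 20 min; less 30 min break → 9 h 50 min
Sat: 6:38 AM–1:52 PM = 7 h 14 min; less 30 min break → 6 h 44 min
Total worked: 42 h 54 min = 2574 min.
Regular 40 h 0 min = 2400 min at €47.00/h; overtime 2 h 54 min = 174 min at €70.50/h.
Pay = (2400 × €47.00 + 174 × €70.50) ÷ 60 = €2084.45.

€2084.45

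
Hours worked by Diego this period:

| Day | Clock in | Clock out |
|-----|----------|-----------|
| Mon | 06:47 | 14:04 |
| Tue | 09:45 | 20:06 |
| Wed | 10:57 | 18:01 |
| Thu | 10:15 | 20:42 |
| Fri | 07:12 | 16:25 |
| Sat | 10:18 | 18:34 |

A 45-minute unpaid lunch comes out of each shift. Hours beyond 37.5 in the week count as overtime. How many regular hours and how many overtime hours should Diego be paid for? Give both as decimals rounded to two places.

Mon: 06:47–14:04 = 7 h 17 min; less 45 min break → 6 h 32 min
Tue: 09:45–20:06 = 10 h 21 min; less 45 min break → 9 h 36 min
Wed: 10:57–18:01 = 7 h 4 min; less 45 min break → 6 h 19 min
Thu: 10:15–20:42 = 10 h 27 min; less 45 min break → 9 h 42 min
Fri: 07:12–16:25 = 9 h 13 min; less 45 min break → 8 h 28 min
Sat: 10:18–18:34 = 8 h 16 min; less 45 min break → 7 h 31 min
Total worked: 48 h 8 min = 48.13 h.
Threshold 37.5 h → overtime 10 h 38 min, regular 37 h 30 min.

Regular 37.50 hours, overtime 10.63 hours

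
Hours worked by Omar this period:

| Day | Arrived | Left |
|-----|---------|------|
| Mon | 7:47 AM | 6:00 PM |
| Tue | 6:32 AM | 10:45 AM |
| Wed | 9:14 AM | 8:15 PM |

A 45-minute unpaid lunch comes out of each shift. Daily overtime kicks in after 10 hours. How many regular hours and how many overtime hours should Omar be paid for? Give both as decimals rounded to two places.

Mon: 7:47 AM–6:00 PM = 10 h 13 min; less 45 min break → 9 h 28 min
Tue: 6:32 AM–10:45 AM = 4 h 13 min; less 45 min break → 3 h 28 min
Wed: 9:14 AM–8:15 PM = 11 h 1 min; less 45 min break → 10 h 16 min
Mon reg 9 h 28 min / OT 0 h 0 min; Tue reg 3 h 28 min / OT 0 h 0 min; Wed reg 10 h 0 min / OT 0 h 16 min.
Totals: regular 22 h 56 min, overtime 0 h 16 min.

Regular 22.93 hours, overtime 0.27 hours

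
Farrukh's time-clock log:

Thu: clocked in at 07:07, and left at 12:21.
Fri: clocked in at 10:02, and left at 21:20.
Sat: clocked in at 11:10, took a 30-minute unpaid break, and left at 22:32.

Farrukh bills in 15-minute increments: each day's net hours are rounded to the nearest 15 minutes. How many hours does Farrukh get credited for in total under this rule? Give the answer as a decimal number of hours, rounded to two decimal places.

Thu: 07:07–12:21 = 5 h 14 min → rounds to 5 h 15 min
Fri: 10:02–21:20 = 11 h 18 min → rounds to 11 h 15 min
Sat: 11:10–22:32 = 11 h 22 min − 30 min = 10 h 52 min → rounds to 10 h 45 min
Total credited: 27 h 15 min.

27.25 hours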